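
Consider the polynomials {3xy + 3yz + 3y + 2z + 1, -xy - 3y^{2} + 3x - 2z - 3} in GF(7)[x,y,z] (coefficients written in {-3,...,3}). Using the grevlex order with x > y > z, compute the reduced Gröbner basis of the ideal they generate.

G = {x^{2} - xz + 3yz - 3z^{2} - 3x - 2y + 3z - 1, xy + yz + y + 3z - 2, y^{2} + 2yz - x + 2y + 2z - 3}

This is the nonlinear analogue of row-reducing a linear system.

f_1 = 3xy + 3yz + 3y + 2z + 1, LT = xy.
f_2 = -xy - 3y^{2} + 3x - 2z - 3, LT = xy.

S(f_1,f_2): lcm = xy. S = -3y^{2} + yz + 3x + y + z + 2.
  reduce S modulo (f_1, f_2):
  remainder -3y^{2} + yz + 3x + y + z + 2 ≠ 0; add g_3 = -3y^{2} + yz + 3x + y + z + 2 to the basis.

S(f_1,g_3): lcm = xy^{2}. S = -2xyz + y^{2}z + x^{2} - 2xy + y^{2} - 2xz + 3yz + 3x - 2y.
  reduce S modulo (f_1, f_2, g_3):
  remainder x^{2} - xz + 3yz - 3z^{2} - 3x - 2y + 3z - 1 ≠ 0; add g_4 = x^{2} - xz + 3yz - 3z^{2} - 3x - 2y + 3z - 1 to the basis.

The other S-polynomials (S(f_2,g_3), S(f_1,g_4), S(f_2,g_4), S(g_3,g_4)) all reduce to 0 modulo the current basis, so we have a Gröbner basis.
Inter-reduce: drop elements whose leading term is divisible by another's, tail-reduce, and make monic.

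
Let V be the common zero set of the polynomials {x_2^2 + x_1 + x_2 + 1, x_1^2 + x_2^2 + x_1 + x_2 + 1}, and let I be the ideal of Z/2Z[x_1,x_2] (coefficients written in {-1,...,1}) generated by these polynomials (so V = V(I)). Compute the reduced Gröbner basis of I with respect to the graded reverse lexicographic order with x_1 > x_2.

G = {x_1^2, x_2^2 + x_1 + x_2 + 1}

Buchberger's algorithm terminates because the ascending chain of leading-term ideals stabilizes.

f_1 = x_2^2 + x_1 + x_2 + 1, LT = x_2^2.
f_2 = x_1^2 + x_2^2 + x_1 + x_2 + 1, LT = x_1^2.

S(f_1,f_2): leading monomials are coprime, so the S-polynomial reduces to 0 (Buchberger's first criterion).
Every S-polynomial of the final basis reduces to 0, so we have a Gröbner basis.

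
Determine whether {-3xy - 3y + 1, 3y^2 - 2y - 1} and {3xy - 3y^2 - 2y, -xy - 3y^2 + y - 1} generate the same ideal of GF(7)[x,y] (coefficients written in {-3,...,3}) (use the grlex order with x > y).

Yes, the ideals are equal.

For a fixed monomial order, each ideal has a unique reduced Gröbner basis; comparing bases decides equality.
Buchberger on the first generating set:
f_1 = -3xy - 3y + 1, LT = xy.
f_2 = 3y^2 - 2y - 1, LT = y^2.

S(f_1,f_2): lcm = xy^2. S = 3xy + y^2 - 2x + 2y.
  leading term xy: subtract (-1)·f_1 from 3xy + y^2 - 2x + 2y → y^2 - 2x - y + 1
  leading term y^2: subtract (-2)·f_2 from y^2 - 2x - y + 1 → -2x + 2y - 1
  leading term x: no divisor's leading term divides it; move -2x to the remainder.
  leading term y: no divisor's leading term divides it; move 2y to the remainder.
  leading term 1: no divisor's leading term divides it; move -1 to the remainder.
  remainder -2x + 2y - 1 ≠ 0; add g_3 = -2x + 2y - 1 to the basis.

S(f_1,g_3): lcm = xy. S = y^2 - 3y + 2.
  leading term y^2: subtract (-2)·f_2 from y^2 - 3y + 2 → 0
  remainder 0.

S(f_2,g_3): leading monomials are coprime, so the S-polynomial reduces to 0 (Buchberger's first criterion).
Every S-polynomial of the final basis reduces to 0, so we have a Gröbner basis.
Inter-reduce: drop elements whose leading term is divisible by another's, tail-reduce, and make monic.
Reduced Gröbner basis: {y^2 - 3y + 2, x - y - 3}.

Buchberger on the second generating set:
h_1 = 3xy - 3y^2 - 2y, LT = xy.
h_2 = -xy - 3y^2 + y - 1, LT = xy.

S(h_1,h_2): lcm = xy. S = 3y^2 - 2y - 1.
  leading term y^2: no divisor's leading term divides it; move 3y^2 to the remainder.
  leading term y: no divisor's leading term divides it; move -2y to the remainder.
  leading term 1: no divisor's leading term divides it; move -1 to the remainder.
  remainder 3y^2 - 2y - 1 ≠ 0; add k_3 = 3y^2 - 2y - 1 to the basis.

S(h_1,k_3): lcm = xy^2. S = -y^3 + 3xy - 3y^2 - 2x.
  leading term y^3: subtract (2y)·k_3 from -y^3 + 3xy - 3y^2 - 2x → 3xy + y^2 - 2x + 2y
  leading term xy: subtract (1)·h_1 from 3xy + y^2 - 2x + 2y → -3y^2 - 2x - 3y
  leading term y^2: subtract (-1)·k_3 from -3y^2 - 2x - 3y → -2x + 2y - 1
  leading term x: no divisor's leading term divides it; move -2x to the remainder.
  leading term y: no divisor's leading term divides it; move 2y to the remainder.
  leading term 1: no divisor's leading term divides it; move -1 to the remainder.
  remainder -2x + 2y - 1 ≠ 0; add k_4 = -2x + 2y - 1 to the basis.

S(h_2,k_3): lcm = xy^2. S = 3y^3 + 3xy - y^2 - 2x + y.
  leading term y^3: subtract (y)·k_3 from 3y^3 + 3xy - y^2 - 2x + y → 3xy + y^2 - 2x + 2y
  leading term xy: subtract (1)·h_1 from 3xy + y^2 - 2x + 2y → -3y^2 - 2x - 3y
  leading term y^2: subtract (-1)·k_3 from -3y^2 - 2x - 3y → -2x + 2y - 1
  leading term x: subtract (1)·k_4 from -2x + 2y - 1 → 0
  remainder 0.

S(h_1,k_4): lcm = xy. S = 0.
  remainder 0.

S(h_2,k_4): lcm = xy. S = -3y^2 + 2y + 1.
  leading term y^2: subtract (-1)·k_3 from -3y^2 + 2y + 1 → 0
  remainder 0.

S(k_3,k_4): leading monomials are coprime, so the S-polynomial reduces to 0 (Buchberger's first criterion).
Every S-polynomial of the final basis reduces to 0, so we have a Gröbner basis.
Inter-reduce: drop elements whose leading term is divisible by another's, tail-reduce, and make monic.
Reduced Gröbner basis: {y^2 - 3y + 2, x - y - 3}.

These coincide, so the ideals are equal.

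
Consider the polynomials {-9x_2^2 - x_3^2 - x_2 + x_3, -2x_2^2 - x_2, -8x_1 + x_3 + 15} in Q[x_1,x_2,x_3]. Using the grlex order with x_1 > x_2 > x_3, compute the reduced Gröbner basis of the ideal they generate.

f_1 = -9x_2^2 - x_3^2 - x_2 + x_3, LT = x_2^2.
f_2 = -2x_2^2 - x_2, LT = x_2^2.
f_3 = -8x_1 + x_3 + 15, LT = x_1.

S(f_1,f_2): lcm = x_2^2. S = 1/9x_3^2 - 7/18x_2 - 1/9x_3.
  reduce S modulo (f_1, f_2, f_3):
  remainder 1/9x_3^2 - 7/18x_2 - 1/9x_3 ≠ 0; add g_4 = 1/9x_3^2 - 7/18x_2 - 1/9x_3 to the basis.

The other S-polynomials (S(f_1,f_3), S(f_2,f_3), S(f_1,g_4), S(f_2,g_4), S(f_3,g_4)) all reduce to 0 modulo the current basis, so we have a Gröbner basis.
Inter-reduce: drop elements whose leading term is divisible by another's, tail-reduce, and make monic.

G = {x_2^2 + 1/2x_2, x_3^2 - 7/2x_2 - x_3, x_1 - 1/8x_3 - 15/8}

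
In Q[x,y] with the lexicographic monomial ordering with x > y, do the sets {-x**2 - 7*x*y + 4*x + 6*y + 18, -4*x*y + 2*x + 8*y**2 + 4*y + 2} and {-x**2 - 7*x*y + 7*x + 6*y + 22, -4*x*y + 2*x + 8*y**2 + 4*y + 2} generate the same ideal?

For a fixed monomial order, each ideal has a unique reduced Gröbner basis; comparing bases decides equality.
Buchberger on the first generating set:
f_1 = -x**2 - 7*x*y + 4*x + 6*y + 18, LT = x**2.
f_2 = -4*x*y + 2*x + 8*y**2 + 4*y + 2, LT = x*y.

S(f_1,f_2): lcm = x**2*y. S = 1/2*x**2 + 9*x*y**2 - 3*x*y + 1/2*x - 6*y**2 - 18*y.
  leading term x**2: subtract (-1/2)·f_1 from 1/2*x**2 + 9*x*y**2 - 3*x*y + 1/2*x - 6*y**2 - 18*y → 9*x*y**2 - 13/2*x*y + 5/2*x - 6*y**2 - 15*y + 9
  leading term x*y**2: subtract (-9/4*y)·f_2 from 9*x*y**2 - 13/2*x*y + 5/2*x - 6*y**2 - 15*y + 9 → -2*x*y + 5/2*x + 18*y**3 + 3*y**2 - 21/2*y + 9
  leading term x*y: subtract (1/2)·f_2 from -2*x*y + 5/2*x + 18*y**3 + 3*y**2 - 21/2*y + 9 → 3/2*x + 18*y**3 - y**2 - 25/2*y + 8
  leading term x: no divisor's leading term divides it; move 3/2*x to the remainder.
  leading term y**3: no divisor's leading term divides it; move 18*y**3 to the remainder.
  leading term y**2: no divisor's leading term divides it; move -y**2 to the remainder.
  leading term y: no divisor's leading term divides it; move -25/2*y to the remainder.
  leading term 1: no divisor's leading term divides it; move 8 to the remainder.
  remainder 3/2*x + 18*y**3 - y**2 - 25/2*y + 8 ≠ 0; add g_3 = 3/2*x + 18*y**3 - y**2 - 25/2*y + 8 to the basis.

S(f_1,g_3): lcm = x**2. S = -12*x*y**3 + 2/3*x*y**2 + 46/3*x*y - 28/3*x - 6*y - 18.
  leading term x*y**3: subtract (3*y**2)·f_2 from -12*x*y**3 + 2/3*x*y**2 + 46/3*x*y - 28/3*x - 6*y - 18 → -16/3*x*y**2 + 46/3*x*y - 28/3*x - 24*y**4 - 12*y**3 - 6*y**2 - 6*y - 18
  leading term x*y**2: subtract (4/3*y)·f_2 from -16/3*x*y**2 + 46/3*x*y - 28/3*x - 24*y**4 - 12*y**3 - 6*y**2 - 6*y - 18 → 38/3*x*y - 28/3*x - 24*y**4 - 68/3*y**3 - 34/3*y**2 - 26/3*y - 18
  leading term x*y: subtract (-19/6)·f_2 from 38/3*x*y - 28/3*x - 24*y**4 - 68/3*y**3 - 34/3*y**2 - 26/3*y - 18 → -3*x - 24*y**4 - 68/3*y**3 + 14*y**2 + 4*y - 35/3
  leading term x: subtract (-2)·g_3 from -3*x - 24*y**4 - 68/3*y**3 + 14*y**2 + 4*y - 35/3 → -24*y**4 + 40/3*y**3 + 12*y**2 - 21*y + 13/3
  leading term y**4: no divisor's leading term divides it; move -24*y**4 to the remainder.
  leading term y**3: no divisor's leading term divides it; move 40/3*y**3 to the remainder.
  leading term y**2: no divisor's leading term divides it; move 12*y**2 to the remainder.
  leading term y: no divisor's leading term divides it; move -21*y to the remainder.
  leading term 1: no divisor's leading term divides it; move 13/3 to the remainder.
  remainder -24*y**4 + 40/3*y**3 + 12*y**2 - 21*y + 13/3 ≠ 0; add g_4 = -24*y**4 + 40/3*y**3 + 12*y**2 - 21*y + 13/3 to the basis.

The other S-polynomials (S(f_2,g_3), S(f_1,g_4), S(f_2,g_4), S(g_3,g_4)) all reduce to 0 modulo the current basis, so we have a Gröbner basis.
Inter-reduce: drop elements whose leading term is divisible by another's, tail-reduce, and make monic.
Reduced Gröbner basis: {x + 12*y**3 - 2/3*y**2 - 25/3*y + 16/3, y**4 - 5/9*y**3 - 1/2*y**2 + 7/8*y - 13/72}.

Buchberger on the second generating set:
h_1 = -x**2 - 7*x*y + 7*x + 6*y + 22, LT = x**2.
h_2 = -4*x*y + 2*x + 8*y**2 + 4*y + 2, LT = x*y.

S(h_1,h_2): lcm = x**2*y. S = 1/2*x**2 + 9*x*y**2 - 6*x*y + 1/2*x - 6*y**2 - 22*y.
  leading term x**2: subtract (-1/2)·h_1 from 1/2*x**2 + 9*x*y**2 - 6*x*y + 1/2*x - 6*y**2 - 22*y → 9*x*y**2 - 19/2*x*y + 4*x - 6*y**2 - 19*y + 11
  leading term x*y**2: subtract (-9/4*y)·h_2 from 9*x*y**2 - 19/2*x*y + 4*x - 6*y**2 - 19*y + 11 → -5*x*y + 4*x + 18*y**3 + 3*y**2 - 29/2*y + 11
  leading term x*y: subtract (5/4)·h_2 from -5*x*y + 4*x + 18*y**3 + 3*y**2 - 29/2*y + 11 → 3/2*x + 18*y**3 - 7*y**2 - 39/2*y + 17/2
  leading term x: no divisor's leading term divides it; move 3/2*x to the remainder.
  leading term y**3: no divisor's leading term divides it; move 18*y**3 to the remainder.
  leading term y**2: no divisor's leading term divides it; move -7*y**2 to the remainder.
  leading term y: no divisor's leading term divides it; move -39/2*y to the remainder.
  leading term 1: no divisor's leading term divides it; move 17/2 to the remainder.
  remainder 3/2*x + 18*y**3 - 7*y**2 - 39/2*y + 17/2 ≠ 0; add k_3 = 3/2*x + 18*y**3 - 7*y**2 - 39/2*y + 17/2 to the basis.

S(h_1,k_3): lcm = x**2. S = -12*x*y**3 + 14/3*x*y**2 + 20*x*y - 38/3*x - 6*y - 22.
  leading term x*y**3: subtract (3*y**2)·h_2 from -12*x*y**3 + 14/3*x*y**2 + 20*x*y - 38/3*x - 6*y - 22 → -4/3*x*y**2 + 20*x*y - 38/3*x - 24*y**4 - 12*y**3 - 6*y**2 - 6*y - 22
  leading term x*y**2: subtract (1/3*y)·h_2 from -4/3*x*y**2 + 20*x*y - 38/3*x - 24*y**4 - 12*y**3 - 6*y**2 - 6*y - 22 → 58/3*x*y - 38/3*x - 24*y**4 - 44/3*y**3 - 22/3*y**2 - 20/3*y - 22
  leading term x*y: subtract (-29/6)·h_2 from 58/3*x*y - 38/3*x - 24*y**4 - 44/3*y**3 - 22/3*y**2 - 20/3*y - 22 → -3*x - 24*y**4 - 44/3*y**3 + 94/3*y**2 + 38/3*y - 37/3
  leading term x: subtract (-2)·k_3 from -3*x - 24*y**4 - 44/3*y**3 + 94/3*y**2 + 38/3*y - 37/3 → -24*y**4 + 64/3*y**3 + 52/3*y**2 - 79/3*y + 14/3
  leading term y**4: no divisor's leading term divides it; move -24*y**4 to the remainder.
  leading term y**3: no divisor's leading term divides it; move 64/3*y**3 to the remainder.
  leading term y**2: no divisor's leading term divides it; move 52/3*y**2 to the remainder.
  leading term y: no divisor's leading term divides it; move -79/3*y to the remainder.
  leading term 1: no divisor's leading term divides it; move 14/3 to the remainder.
  remainder -24*y**4 + 64/3*y**3 + 52/3*y**2 - 79/3*y + 14/3 ≠ 0; add k_4 = -24*y**4 + 64/3*y**3 + 52/3*y**2 - 79/3*y + 14/3 to the basis.

The other S-polynomials (S(h_2,k_3), S(h_1,k_4), S(h_2,k_4), S(k_3,k_4)) all reduce to 0 modulo the current basis, so we have a Gröbner basis.
Inter-reduce: drop elements whose leading term is divisible by another's, tail-reduce, and make monic.
Reduced Gröbner basis: {x + 12*y**3 - 14/3*y**2 - 13*y + 17/3, y**4 - 8/9*y**3 - 13/18*y**2 + 79/72*y - 7/36}.

Since the reduced bases disagree, the two ideals are not the same.

No, the ideals differ.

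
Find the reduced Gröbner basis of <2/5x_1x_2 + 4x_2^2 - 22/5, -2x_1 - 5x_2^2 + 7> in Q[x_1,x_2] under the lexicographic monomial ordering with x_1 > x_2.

f_1 = 2/5x_1x_2 + 4x_2^2 - 22/5, LT = x_1x_2.
f_2 = -2x_1 - 5x_2^2 + 7, LT = x_1.

S(f_1,f_2): lcm = x_1x_2. S = -5/2x_2^3 + 10x_2^2 + 7/2x_2 - 11.
  leading term x_2^3: no divisor's leading term divides it; move -5/2x_2^3 to the remainder.
  leading term x_2^2: no divisor's leading term divides it; move 10x_2^2 to the remainder.
  leading term x_2: no divisor's leading term divides it; move 7/2x_2 to the remainder.
  leading term 1: no divisor's leading term divides it; move -11 to the remainder.
  remainder -5/2x_2^3 + 10x_2^2 + 7/2x_2 - 11 ≠ 0; add g_3 = -5/2x_2^3 + 10x_2^2 + 7/2x_2 - 11 to the basis.

The other S-polynomials (S(f_1,g_3), S(f_2,g_3)) all reduce to 0 modulo the current basis, so we have a Gröbner basis.
Inter-reduce: drop elements whose leading term is divisible by another's, tail-reduce, and make monic.

G = {x_1 + 5/2x_2^2 - 7/2, x_2^3 - 4x_2^2 - 7/5x_2 + 22/5}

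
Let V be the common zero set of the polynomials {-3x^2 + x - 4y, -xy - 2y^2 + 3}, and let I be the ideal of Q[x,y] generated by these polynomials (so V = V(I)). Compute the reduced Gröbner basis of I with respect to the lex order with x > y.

G = {x + 4/3y^3 + 2/3y^2 - 2y - 1/3, y^4 + 1/2y^3 - 3y^2 - 1/4y + 9/4}

The reduced Gröbner basis is the canonical form of the ideal for this ordering.

f_1 = -3x^2 + x - 4y, LT = x^2.
f_2 = -xy - 2y^2 + 3, LT = xy.

S(f_1,f_2): lcm = x^2y. S = -2xy^2 - 1/3xy + 3x + 4/3y^2.
  reduce S modulo (f_1, f_2):
  remainder 3x + 4y^3 + 2y^2 - 6y - 1 ≠ 0; add g_3 = 3x + 4y^3 + 2y^2 - 6y - 1 to the basis.

S(f_1,g_3): lcm = x^2. S = -4/3xy^3 - 2/3xy^2 + 2xy + 4/3y.
  reduce S modulo (f_1, f_2, g_3):
  remainder 8/3y^4 + 4/3y^3 - 8y^2 - 2/3y + 6 ≠ 0; add g_4 = 8/3y^4 + 4/3y^3 - 8y^2 - 2/3y + 6 to the basis.

The other S-polynomials (S(f_2,g_3), S(f_1,g_4), S(f_2,g_4), S(g_3,g_4)) all reduce to 0 modulo the current basis, so we have a Gröbner basis.
Inter-reduce: drop elements whose leading term is divisible by another's, tail-reduce, and make monic.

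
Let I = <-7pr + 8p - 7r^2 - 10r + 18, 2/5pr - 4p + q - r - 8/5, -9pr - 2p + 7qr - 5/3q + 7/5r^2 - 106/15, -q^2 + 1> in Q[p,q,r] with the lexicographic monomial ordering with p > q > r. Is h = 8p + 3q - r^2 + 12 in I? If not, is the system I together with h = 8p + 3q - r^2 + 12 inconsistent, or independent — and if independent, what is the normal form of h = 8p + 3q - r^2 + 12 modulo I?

8p + 3q - r^2 + 12 lies in I (it reduces to 0).

First compute the reduced Gröbner basis of I by Buchberger's algorithm.
f_1 = -7pr + 8p - 7r^2 - 10r + 18, LT = pr.
f_2 = 2/5pr - 4p + q - r - 8/5, LT = pr.
f_3 = -9pr - 2p + 7qr - 5/3q + 7/5r^2 - 106/15, LT = pr.
f_4 = -q^2 + 1, LT = q^2.

S(f_1,f_2): lcm = pr. S = 62/7p - 5/2q + r^2 + 55/14r + 10/7.
  reduce S modulo (f_1, f_2, f_3, f_4):
  remainder 62/7p - 5/2q + r^2 + 55/14r + 10/7 ≠ 0; add k_5 = 62/7p - 5/2q + r^2 + 55/14r + 10/7 to the basis.

S(f_1,f_3): lcm = pr. S = -86/63p + 7/9qr - 5/27q + 52/45r^2 + 10/7r - 3172/945.
  reduce S modulo (f_1, f_2, f_3, f_4, k_5):
  remainder 7/9qr - 955/1674q + 203/155r^2 + 1135/558r - 13126/4185 ≠ 0; add k_6 = 7/9qr - 955/1674q + 203/155r^2 + 1135/558r - 13126/4185 to the basis.

S(f_1,k_5): lcm = pr. S = -8/7p + 35/124qr - 7/62r^3 + 69/124r^2 + 275/217r - 18/7.
  reduce S modulo (f_1, f_2, f_3, f_4, k_5, k_6):
  remainder -2665/23064q - 7/62r^3 + 202/961r^2 + 7965/7688r - 7201/5766 ≠ 0; add k_7 = -2665/23064q - 7/62r^3 + 202/961r^2 + 7965/7688r - 7201/5766 to the basis.

S(f_1,k_6): lcm = pqr. S = -533/1302pq - 261/155pr^2 - 1135/434pr + 13126/3255p + qr^2 + 10/7qr - 18/7q.
  reduce S modulo (f_1, f_2, f_3, f_4, k_5, k_6, k_7):
  remainder 635681623/645388380r^3 - 2968243931/1807087464r^2 - 10259090962/1129429665r + 88014404629/9035437320 ≠ 0; add k_8 = 635681623/645388380r^3 - 2968243931/1807087464r^2 - 10259090962/1129429665r + 88014404629/9035437320 to the basis.

S(f_3,k_6): lcm = pqr. S = 3733/3906pq - 261/155pr^2 - 1135/434pr + 13126/3255p - 7/9q^2r + 5/27q^2 - 7/45qr^2 + 106/135q.
  reduce S modulo (f_1, f_2, f_3, f_4, k_5, k_6, k_7, k_8):
  remainder 587545805392/47676121725r^2 + 3156389228003/143028365175r - 4919026644179/143028365175 ≠ 0; add k_9 = 587545805392/47676121725r^2 + 3156389228003/143028365175r - 4919026644179/143028365175 to the basis.

S(f_1,k_8): lcm = pr^3. S = 4670313687/8899542722pr^2 + 41036363848/4449771361pr - 88014404629/8899542722p + r^4 + 10/7r^3 - 18/7r^2.
  reduce S modulo (f_1, f_2, f_3, f_4, k_5, k_6, k_7, k_8, k_9):
  remainder 143353044721188435/8208616948536894752r - 143353044721188435/8208616948536894752 ≠ 0; add k_10 = 143353044721188435/8208616948536894752r - 143353044721188435/8208616948536894752 to the basis.

The other S-polynomials (S(f_1,f_4), S(f_2,f_3), S(f_2,f_4), S(f_3,f_4), S(f_2,k_5), S(f_3,k_5), S(f_4,k_5), S(f_2,k_6), S(f_4,k_6), S(k_5,k_6), S(f_1,k_7), S(f_2,k_7), S(f_3,k_7), S(f_4,k_7), S(k_5,k_7), S(k_6,k_7), S(f_2,k_8), S(f_3,k_8), S(f_4,k_8), S(k_5,k_8), S(k_6,k_8), S(k_7,k_8), S(f_1,k_9), S(f_2,k_9), S(f_3,k_9), S(f_4,k_9), S(k_5,k_9), S(k_6,k_9), S(k_7,k_9), S(k_8,k_9), S(f_1,k_10), S(f_2,k_10), S(f_3,k_10), S(f_4,k_10), S(k_5,k_10), S(k_6,k_10), S(k_7,k_10), S(k_8,k_10), S(k_9,k_10)) all reduce to 0 modulo the current basis, so we have a Gröbner basis.
Inter-reduce: drop elements whose leading term is divisible by another's, tail-reduce, and make monic.
Reduced Gröbner basis: {p + 1, q + 1, r - 1}.
Label its elements g_1 = p + 1, g_2 = q + 1, g_3 = r - 1.

Reduce h = 8p + 3q - r^2 + 12 modulo G:
  leading term p: subtract (8)·g_1 from 8p + 3q - r^2 + 12 → 3q - r^2 + 4
  leading term q: subtract (3)·g_2 from 3q - r^2 + 4 → -r^2 + 1
  leading term r^2: subtract (-r)·g_3 from -r^2 + 1 → -r + 1
  leading term r: subtract (-1)·g_3 from -r + 1 → 0
  normal form = 0.
Since the normal form is 0, h ∈ I.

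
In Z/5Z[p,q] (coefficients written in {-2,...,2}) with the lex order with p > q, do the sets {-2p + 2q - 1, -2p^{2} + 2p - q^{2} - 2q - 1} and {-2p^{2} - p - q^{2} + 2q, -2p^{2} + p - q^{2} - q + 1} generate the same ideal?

For a fixed monomial order, each ideal has a unique reduced Gröbner basis; comparing bases decides equality.
Buchberger on the first generating set:
f_1 = -2p + 2q - 1, LT = p.
f_2 = -2p^{2} + 2p - q^{2} - 2q - 1, LT = p^{2}.

S(f_1,f_2): lcm = p^{2}. S = -pq - p + 2q^{2} - q + 2.
  leading term pq: subtract (-2q)·f_1 from -pq - p + 2q^{2} - q + 2 → -p + q^{2} + 2q + 2
  leading term p: subtract (-2)·f_1 from -p + q^{2} + 2q + 2 → q^{2} + q
  leading term q^{2}: no divisor's leading term divides it; move q^{2} to the remainder.
  leading term q: no divisor's leading term divides it; move q to the remainder.
  remainder q^{2} + q ≠ 0; add g_3 = q^{2} + q to the basis.

The other S-polynomials (S(f_1,g_3), S(f_2,g_3)) all reduce to 0 modulo the current basis, so we have a Gröbner basis.
Inter-reduce: drop elements whose leading term is divisible by another's, tail-reduce, and make monic.
Reduced Gröbner basis: {p - q - 2, q^{2} + q}.

Buchberger on the second generating set:
h_1 = -2p^{2} - p - q^{2} + 2q, LT = p^{2}.
h_2 = -2p^{2} + p - q^{2} - q + 1, LT = p^{2}.

S(h_1,h_2): lcm = p^{2}. S = p + q - 2.
  leading term p: no divisor's leading term divides it; move p to the remainder.
  leading term q: no divisor's leading term divides it; move q to the remainder.
  leading term 1: no divisor's leading term divides it; move -2 to the remainder.
  remainder p + q - 2 ≠ 0; add k_3 = p + q - 2 to the basis.

S(h_1,k_3): lcm = p^{2}. S = -pq - 2q^{2} - q.
  leading term pq: subtract (-q)·k_3 from -pq - 2q^{2} - q → -q^{2} + 2q
  leading term q^{2}: no divisor's leading term divides it; move -q^{2} to the remainder.
  leading term q: no divisor's leading term divides it; move 2q to the remainder.
  remainder -q^{2} + 2q ≠ 0; add k_4 = -q^{2} + 2q to the basis.

The other S-polynomials (S(h_2,k_3), S(h_1,k_4), S(h_2,k_4), S(k_3,k_4)) all reduce to 0 modulo the current basis, so we have a Gröbner basis.
Inter-reduce: drop elements whose leading term is divisible by another's, tail-reduce, and make monic.
Reduced Gröbner basis: {p + q - 2, q^{2} - 2q}.

The bases are distinct; the ideals are different.

No, the ideals differ.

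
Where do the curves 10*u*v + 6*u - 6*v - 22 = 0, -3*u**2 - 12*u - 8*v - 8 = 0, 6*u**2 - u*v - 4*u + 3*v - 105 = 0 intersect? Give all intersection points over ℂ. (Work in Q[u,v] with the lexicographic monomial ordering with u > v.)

{(-4, -1)}

Compute a lex Gröbner basis by Buchberger's algorithm.
f_1 = 10*u*v + 6*u - 6*v - 22, LT = u*v.
f_2 = -3*u**2 - 12*u - 8*v - 8, LT = u**2.
f_3 = 6*u**2 - u*v - 4*u + 3*v - 105, LT = u**2.

S(f_1,f_2): lcm = u**2*v. S = 3/5*u**2 - 23/5*u*v - 11/5*u - 8/3*v**2 - 8/3*v.
  reduce S modulo (f_1, f_2, f_3):
  remainder -46/25*u - 8/3*v**2 - 527/75*v - 293/25 ≠ 0; add h_4 = -46/25*u - 8/3*v**2 - 527/75*v - 293/25 to the basis.

S(f_1,f_3): lcm = u**2*v. S = 3/5*u**2 + 1/6*u*v**2 + 1/15*u*v - 11/5*u - 1/2*v**2 + 35/2*v.
  reduce S modulo (f_1, f_2, f_3, h_4):
  remainder 2152/345*v**2 + 15519/460*v + 37949/1380 ≠ 0; add h_5 = 2152/345*v**2 + 15519/460*v + 37949/1380 to the basis.

S(f_2,f_3): lcm = u**2. S = 1/6*u*v + 14/3*u + 13/6*v + 121/6.
  reduce S modulo (f_1, f_2, f_3, h_4, h_5):
  remainder 798859/38736*v + 798859/38736 ≠ 0; add h_6 = 798859/38736*v + 798859/38736 to the basis.

The other S-polynomials (S(f_1,h_4), S(f_2,h_4), S(f_3,h_4), S(f_1,h_5), S(f_2,h_5), S(f_3,h_5), S(h_4,h_5), S(f_1,h_6), S(f_2,h_6), S(f_3,h_6), S(h_4,h_6), S(h_5,h_6)) all reduce to 0 modulo the current basis, so we have a Gröbner basis.
Inter-reduce: drop elements whose leading term is divisible by another's, tail-reduce, and make monic.
Reduced Gröbner basis: {u + 4, v + 1}.

The lex basis is triangular: the last element involves only v. Solving v + 1 = 0 gives v ∈ {-1}; substituting each value into the earlier elements determines the remaining variables.
  v = -1: the earlier basis element becomes u + 4 = 0, giving u = -4 — point (-4, -1).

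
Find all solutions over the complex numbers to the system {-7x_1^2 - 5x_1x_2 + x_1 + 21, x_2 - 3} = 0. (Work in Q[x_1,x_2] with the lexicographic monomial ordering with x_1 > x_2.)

{(-3, 3), (1, 3)}

Compute a lex Gröbner basis by Buchberger's algorithm.
f_1 = -7x_1^2 - 5x_1x_2 + x_1 + 21, LT = x_1^2.
f_2 = x_2 - 3, LT = x_2.

The S-polynomials (S(f_1,f_2)) all reduce to 0 modulo the current basis, so we have a Gröbner basis.
Inter-reduce: drop elements whose leading term is divisible by another's, tail-reduce, and make monic.
Reduced Gröbner basis: {x_1^2 + 2x_1 - 3, x_2 - 3}.

Elimination: the polynomial x_2 - 3 lies in the elimination ideal for x_2, so x_2 ∈ {3}. For each such x_2, the remaining basis elements (now univariate) give the rest of the solution.
  x_2 = 3: the earlier basis element becomes x_1^2 + 2x_1 - 3 = 0, giving x_1 = -3, 1 — points (-3, 3), (1, 3).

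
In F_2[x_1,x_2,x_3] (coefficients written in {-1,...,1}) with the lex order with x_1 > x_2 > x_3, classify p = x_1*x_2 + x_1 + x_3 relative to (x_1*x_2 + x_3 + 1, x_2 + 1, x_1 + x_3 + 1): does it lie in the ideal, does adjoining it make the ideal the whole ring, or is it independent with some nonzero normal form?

x_1*x_2 + x_1 + x_3 is independent of I; its normal form modulo I is x_3.

First compute the reduced Gröbner basis of I by Buchberger's algorithm.
f_1 = x_1*x_2 + x_3 + 1, LT = x_1*x_2.
f_2 = x_2 + 1, LT = x_2.
f_3 = x_1 + x_3 + 1, LT = x_1.

The S-polynomials (S(f_1,f_2), S(f_1,f_3), S(f_2,f_3)) all reduce to 0 modulo the current basis, so we have a Gröbner basis.
Inter-reduce: drop elements whose leading term is divisible by another's, tail-reduce, and make monic.
Reduced Gröbner basis: {x_1 + x_3 + 1, x_2 + 1}.
Label its elements g_1 = x_1 + x_3 + 1, g_2 = x_2 + 1.

Reduce p = x_1*x_2 + x_1 + x_3 modulo G:
  leading term x_1*x_2: subtract (x_2)·g_1 from x_1*x_2 + x_1 + x_3 → x_1 + x_2*x_3 + x_2 + x_3
  leading term x_1: subtract (1)·g_1 from x_1 + x_2*x_3 + x_2 + x_3 → x_2*x_3 + x_2 + 1
  leading term x_2*x_3: subtract (x_3)·g_2 from x_2*x_3 + x_2 + 1 → x_2 + x_3 + 1
  leading term x_2: subtract (1)·g_2 from x_2 + x_3 + 1 → x_3
  leading term x_3: no divisor's leading term divides it; move x_3 to the remainder.
  normal form = x_3.
The normal form is nonzero, so p ∉ I. Since p minus its normal form lies in I, I + (p) = I + (r) where r = x_3; decide whether this ideal is the whole ring.
Run Buchberger on G together with r (pairs among the g_i already reduce to 0 since G is a Gröbner basis):
g_1 = x_1 + x_3 + 1, LT = x_1.
g_2 = x_2 + 1, LT = x_2.
r = x_3, LT = x_3.

The S-polynomials (S(g_1,g_2), S(g_1,r), S(g_2,r)) all reduce to 0 modulo the current basis, so we have a Gröbner basis.
Inter-reduce: drop elements whose leading term is divisible by another's, tail-reduce, and make monic.
Reduced Gröbner basis: {x_1 + 1, x_2 + 1, x_3}.
The reduced Gröbner basis of I + (p) is {x_1 + 1, x_2 + 1, x_3} ≠ {1}, a proper ideal, so the enlarged system stays consistent: p is independent of I, with normal form x_3.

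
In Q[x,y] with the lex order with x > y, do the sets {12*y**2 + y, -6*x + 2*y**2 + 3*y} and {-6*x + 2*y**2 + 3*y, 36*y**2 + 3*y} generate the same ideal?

Yes, the ideals are equal.

For a fixed monomial order, each ideal has a unique reduced Gröbner basis; comparing bases decides equality.
Buchberger on the first generating set:
f_1 = 12*y**2 + y, LT = y**2.
f_2 = -6*x + 2*y**2 + 3*y, LT = x.

The S-polynomials (S(f_1,f_2)) all reduce to 0 modulo the current basis, so we have a Gröbner basis.
Inter-reduce: drop elements whose leading term is divisible by another's, tail-reduce, and make monic.
Reduced Gröbner basis: {x - 17/36*y, y**2 + 1/12*y}.

Buchberger on the second generating set:
h_1 = -6*x + 2*y**2 + 3*y, LT = x.
h_2 = 36*y**2 + 3*y, LT = y**2.

The S-polynomials (S(h_1,h_2)) all reduce to 0 modulo the current basis, so we have a Gröbner basis.
Inter-reduce: drop elements whose leading term is divisible by another's, tail-reduce, and make monic.
Reduced Gröbner basis: {x - 17/36*y, y**2 + 1/12*y}.

Same reduced basis, so the two generating sets span the same ideal.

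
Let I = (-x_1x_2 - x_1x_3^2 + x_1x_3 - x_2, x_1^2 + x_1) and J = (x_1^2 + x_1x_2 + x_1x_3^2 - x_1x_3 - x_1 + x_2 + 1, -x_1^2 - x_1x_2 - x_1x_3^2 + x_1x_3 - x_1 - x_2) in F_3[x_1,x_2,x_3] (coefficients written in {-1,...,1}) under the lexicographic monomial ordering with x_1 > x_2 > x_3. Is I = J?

No, the ideals differ.

Equality of ideals is decidable: compute both reduced Gröbner bases (unique for the ordering) and check whether they agree.
Buchberger on the first generating set:
f_1 = -x_1x_2 - x_1x_3^2 + x_1x_3 - x_2, LT = x_1x_2.
f_2 = x_1^2 + x_1, LT = x_1^2.

S(f_1,f_2): lcm = x_1^2x_2. S = x_1^2x_3^2 - x_1^2x_3.
  reduce S modulo (f_1, f_2):
  remainder -x_1x_3^2 + x_1x_3 ≠ 0; add g_3 = -x_1x_3^2 + x_1x_3 to the basis.

S(f_1,g_3): lcm = x_1x_2x_3^2. S = x_1x_2x_3 + x_1x_3^4 - x_1x_3^3 + x_2x_3^2.
  reduce S modulo (f_1, f_2, g_3):
  remainder x_2x_3^2 - x_2x_3 ≠ 0; add g_4 = x_2x_3^2 - x_2x_3 to the basis.

The other S-polynomials (S(f_2,g_3), S(f_1,g_4), S(f_2,g_4), S(g_3,g_4)) all reduce to 0 modulo the current basis, so we have a Gröbner basis.
Inter-reduce: drop elements whose leading term is divisible by another's, tail-reduce, and make monic.
Reduced Gröbner basis: {x_1^2 + x_1, x_1x_2 + x_2, x_1x_3^2 - x_1x_3, x_2x_3^2 - x_2x_3}.

Buchberger on the second generating set:
h_1 = x_1^2 + x_1x_2 + x_1x_3^2 - x_1x_3 - x_1 + x_2 + 1, LT = x_1^2.
h_2 = -x_1^2 - x_1x_2 - x_1x_3^2 + x_1x_3 - x_1 - x_2, LT = x_1^2.

S(h_1,h_2): lcm = x_1^2. S = x_1 + 1.
  reduce S modulo (h_1, h_2):
  remainder x_1 + 1 ≠ 0; add k_3 = x_1 + 1 to the basis.

S(h_1,k_3): lcm = x_1^2. S = x_1x_2 + x_1x_3^2 - x_1x_3 + x_1 + x_2 + 1.
  reduce S modulo (h_1, h_2, k_3):
  remainder -x_3^2 + x_3 ≠ 0; add k_4 = -x_3^2 + x_3 to the basis.

The other S-polynomials (S(h_2,k_3), S(h_1,k_4), S(h_2,k_4), S(k_3,k_4)) all reduce to 0 modulo the current basis, so we have a Gröbner basis.
Inter-reduce: drop elements whose leading term is divisible by another's, tail-reduce, and make monic.
Reduced Gröbner basis: {x_1 + 1, x_3^2 - x_3}.

The bases are distinct; the ideals are different.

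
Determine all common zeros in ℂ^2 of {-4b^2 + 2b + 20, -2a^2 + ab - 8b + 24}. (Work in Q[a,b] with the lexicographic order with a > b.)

{(-5, -2), (4, -2), (5/8 - 3*sqrt(17)/8, 5/2), (5/8 + 3*sqrt(17)/8, 5/2)}

Compute a lex Gröbner basis by Buchberger's algorithm.
f_1 = -4b^2 + 2b + 20, LT = b^2.
f_2 = -2a^2 + ab - 8b + 24, LT = a^2.

The S-polynomials (S(f_1,f_2)) all reduce to 0 modulo the current basis, so we have a Gröbner basis.
Inter-reduce: drop elements whose leading term is divisible by another's, tail-reduce, and make monic.
Reduced Gröbner basis: {a^2 - 1/2ab + 4b - 12, b^2 - 1/2b - 5}.

Elimination: the polynomial b^2 - 1/2b - 5 lies in the elimination ideal for b, so b ∈ {-2, 5/2}. For each such b, the remaining basis elements (now univariate) give the rest of the solution.
  b = -2: the earlier basis element becomes a^2 + a - 20 = 0, giving a = -5, 4 — points (-5, -2), (4, -2).
  b = 5/2: the earlier basis element becomes a^2 - 5/4a - 2 = 0, giving a = 5/8 - 3*sqrt(17)/8, 5/8 + 3*sqrt(17)/8 — points (5/8 - 3*sqrt(17)/8, 5/2), (5/8 + 3*sqrt(17)/8, 5/2).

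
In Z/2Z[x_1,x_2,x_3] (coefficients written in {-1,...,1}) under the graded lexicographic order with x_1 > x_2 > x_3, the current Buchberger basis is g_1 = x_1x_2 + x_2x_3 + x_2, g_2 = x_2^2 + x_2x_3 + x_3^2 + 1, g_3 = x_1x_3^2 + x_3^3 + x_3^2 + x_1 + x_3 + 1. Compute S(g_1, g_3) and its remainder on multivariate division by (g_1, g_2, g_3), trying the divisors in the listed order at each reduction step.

S(g_1, g_3) = x_1x_2 + x_2x_3 + x_2; remainder on division = 0.

lcm(LM(g_1), LM(g_3)) = x_1x_2x_3^2.
S = (lcm/LT(g_1))·g_1 − (lcm/LT(g_3))·g_3 = x_1x_2 + x_2x_3 + x_2.
Reduce S modulo (g_1, g_2, g_3) in that order:
  leading term x_1x_2: subtract (1)·g_1 from x_1x_2 + x_2x_3 + x_2 → 0
The remainder is 0, so this S-polynomial contributes no new basis element.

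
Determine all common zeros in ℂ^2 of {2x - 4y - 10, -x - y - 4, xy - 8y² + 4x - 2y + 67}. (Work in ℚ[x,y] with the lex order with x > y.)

{(-1, -3)}

Compute a lex Gröbner basis by Buchberger's algorithm.
f_1 = 2x - 4y - 10, LT = x.
f_2 = -x - y - 4, LT = x.
f_3 = xy + 4x - 8y² - 2y + 67, LT = xy.

S(f_1,f_2): lcm = x. S = -3y - 9.
  reduce S modulo (f_1, f_2, f_3):
  remainder -3y - 9 ≠ 0; add h_4 = -3y - 9 to the basis.

The other S-polynomials (S(f_1,f_3), S(f_2,f_3), S(f_1,h_4), S(f_2,h_4), S(f_3,h_4)) all reduce to 0 modulo the current basis, so we have a Gröbner basis.
Inter-reduce: drop elements whose leading term is divisible by another's, tail-reduce, and make monic.
Reduced Gröbner basis: {x + 1, y + 3}.

The lex basis is triangular: the last element involves only y. Solving y + 3 = 0 gives y ∈ {-3}; substituting each value into the earlier elements determines the remaining variables.
  y = -3: the earlier basis element becomes x + 1 = 0, giving x = -1 — point (-1, -3).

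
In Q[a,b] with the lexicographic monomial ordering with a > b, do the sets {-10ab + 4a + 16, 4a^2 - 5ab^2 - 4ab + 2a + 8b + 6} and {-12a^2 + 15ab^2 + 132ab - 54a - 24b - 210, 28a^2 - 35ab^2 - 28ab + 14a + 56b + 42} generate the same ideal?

Yes, the ideals are equal.

Equality of ideals is decidable: compute both reduced Gröbner bases (unique for the ordering) and check whether they agree.
Buchberger on the first generating set:
f_1 = -10ab + 4a + 16, LT = ab.
f_2 = 4a^2 - 5ab^2 - 4ab + 2a + 8b + 6, LT = a^2.

S(f_1,f_2): lcm = a^2b. S = -2/5a^2 + 5/4ab^3 + ab^2 - 1/2ab - 8/5a - 2b^2 - 3/2b.
  leading term a^2: subtract (-1/10)·f_2 from -2/5a^2 + 5/4ab^3 + ab^2 - 1/2ab - 8/5a - 2b^2 - 3/2b → 5/4ab^3 + 1/2ab^2 - 9/10ab - 7/5a - 2b^2 - 7/10b + 3/5
  leading term ab^3: subtract (-1/8b^2)·f_1 from 5/4ab^3 + 1/2ab^2 - 9/10ab - 7/5a - 2b^2 - 7/10b + 3/5 → ab^2 - 9/10ab - 7/5a - 7/10b + 3/5
  leading term ab^2: subtract (-1/10b)·f_1 from ab^2 - 9/10ab - 7/5a - 7/10b + 3/5 → -1/2ab - 7/5a + 9/10b + 3/5
  leading term ab: subtract (1/20)·f_1 from -1/2ab - 7/5a + 9/10b + 3/5 → -8/5a + 9/10b - 1/5
  leading term a: no divisor's leading term divides it; move -8/5a to the remainder.
  leading term b: no divisor's leading term divides it; move 9/10b to the remainder.
  leading term 1: no divisor's leading term divides it; move -1/5 to the remainder.
  remainder -8/5a + 9/10b - 1/5 ≠ 0; add g_3 = -8/5a + 9/10b - 1/5 to the basis.

S(f_1,g_3): lcm = ab. S = -2/5a + 9/16b^2 - 1/8b - 8/5.
  leading term a: subtract (1/4)·g_3 from -2/5a + 9/16b^2 - 1/8b - 8/5 → 9/16b^2 - 7/20b - 31/20
  leading term b^2: no divisor's leading term divides it; move 9/16b^2 to the remainder.
  leading term b: no divisor's leading term divides it; move -7/20b to the remainder.
  leading term 1: no divisor's leading term divides it; move -31/20 to the remainder.
  remainder 9/16b^2 - 7/20b - 31/20 ≠ 0; add g_4 = 9/16b^2 - 7/20b - 31/20 to the basis.

S(f_2,g_3): lcm = a^2. S = -5/4ab^2 - 7/16ab + 3/8a + 2b + 3/2.
  leading term ab^2: subtract (1/8b)·f_1 from -5/4ab^2 - 7/16ab + 3/8a + 2b + 3/2 → -15/16ab + 3/8a + 3/2
  leading term ab: subtract (3/32)·f_1 from -15/16ab + 3/8a + 3/2 → 0
  remainder 0.

S(f_1,g_4): lcm = ab^2. S = 2/9ab + 124/45a - 8/5b.
  leading term ab: subtract (-1/45)·f_1 from 2/9ab + 124/45a - 8/5b → 128/45a - 8/5b + 16/45
  leading term a: subtract (-16/9)·g_3 from 128/45a - 8/5b + 16/45 → 0
  remainder 0.

S(f_2,g_4): leading monomials are coprime, so the S-polynomial reduces to 0 (Buchberger's first criterion).
S(g_3,g_4): leading monomials are coprime, so the S-polynomial reduces to 0 (Buchberger's first criterion).
Every S-polynomial of the final basis reduces to 0, so we have a Gröbner basis.
Inter-reduce: drop elements whose leading term is divisible by another's, tail-reduce, and make monic.
Reduced Gröbner basis: {a - 9/16b + 1/8, b^2 - 28/45b - 124/45}.

Buchberger on the second generating set:
h_1 = -12a^2 + 15ab^2 + 132ab - 54a - 24b - 210, LT = a^2.
h_2 = 28a^2 - 35ab^2 - 28ab + 14a + 56b + 42, LT = a^2.

S(h_1,h_2): lcm = a^2. S = -10ab + 4a + 16.
  leading term ab: no divisor's leading term divides it; move -10ab to the remainder.
  leading term a: no divisor's leading term divides it; move 4a to the remainder.
  leading term 1: no divisor's leading term divides it; move 16 to the remainder.
  remainder -10ab + 4a + 16 ≠ 0; add k_3 = -10ab + 4a + 16 to the basis.

S(h_1,k_3): lcm = a^2b. S = 2/5a^2 - 5/4ab^3 - 11ab^2 + 9/2ab + 8/5a + 2b^2 + 35/2b.
  leading term a^2: subtract (-1/30)·h_1 from 2/5a^2 - 5/4ab^3 - 11ab^2 + 9/2ab + 8/5a + 2b^2 + 35/2b → -5/4ab^3 - 21/2ab^2 + 89/10ab - 1/5a + 2b^2 + 167/10b - 7
  leading term ab^3: subtract (1/8b^2)·k_3 from -5/4ab^3 - 21/2ab^2 + 89/10ab - 1/5a + 2b^2 + 167/10b - 7 → -11ab^2 + 89/10ab - 1/5a + 167/10b - 7
  leading term ab^2: subtract (11/10b)·k_3 from -11ab^2 + 89/10ab - 1/5a + 167/10b - 7 → 9/2ab - 1/5a - 9/10b - 7
  leading term ab: subtract (-9/20)·k_3 from 9/2ab - 1/5a - 9/10b - 7 → 8/5a - 9/10b + 1/5
  leading term a: no divisor's leading term divides it; move 8/5a to the remainder.
  leading term b: no divisor's leading term divides it; move -9/10b to the remainder.
  leading term 1: no divisor's leading term divides it; move 1/5 to the remainder.
  remainder 8/5a - 9/10b + 1/5 ≠ 0; add k_4 = 8/5a - 9/10b + 1/5 to the basis.

S(h_2,k_3): lcm = a^2b. S = 2/5a^2 - 5/4ab^3 - ab^2 + 1/2ab + 8/5a + 2b^2 + 3/2b.
  leading term a^2: subtract (-1/30)·h_1 from 2/5a^2 - 5/4ab^3 - ab^2 + 1/2ab + 8/5a + 2b^2 + 3/2b → -5/4ab^3 - 1/2ab^2 + 49/10ab - 1/5a + 2b^2 + 7/10b - 7
  leading term ab^3: subtract (1/8b^2)·k_3 from -5/4ab^3 - 1/2ab^2 + 49/10ab - 1/5a + 2b^2 + 7/10b - 7 → -ab^2 + 49/10ab - 1/5a + 7/10b - 7
  leading term ab^2: subtract (1/10b)·k_3 from -ab^2 + 49/10ab - 1/5a + 7/10b - 7 → 9/2ab - 1/5a - 9/10b - 7
  leading term ab: subtract (-9/20)·k_3 from 9/2ab - 1/5a - 9/10b - 7 → 8/5a - 9/10b + 1/5
  leading term a: subtract (1)·k_4 from 8/5a - 9/10b + 1/5 → 0
  remainder 0.

S(h_1,k_4): lcm = a^2. S = -5/4ab^2 - 167/16ab + 35/8a + 2b + 35/2.
  leading term ab^2: subtract (1/8b)·k_3 from -5/4ab^2 - 167/16ab + 35/8a + 2b + 35/2 → -175/16ab + 35/8a + 35/2
  leading term ab: subtract (35/32)·k_3 from -175/16ab + 35/8a + 35/2 → 0
  remainder 0.

S(h_2,k_4): lcm = a^2. S = -5/4ab^2 - 7/16ab + 3/8a + 2b + 3/2.
  leading term ab^2: subtract (1/8b)·k_3 from -5/4ab^2 - 7/16ab + 3/8a + 2b + 3/2 → -15/16ab + 3/8a + 3/2
  leading term ab: subtract (3/32)·k_3 from -15/16ab + 3/8a + 3/2 → 0
  remainder 0.

S(k_3,k_4): lcm = ab. S = -2/5a + 9/16b^2 - 1/8b - 8/5.
  leading term a: subtract (-1/4)·k_4 from -2/5a + 9/16b^2 - 1/8b - 8/5 → 9/16b^2 - 7/20b - 31/20
  leading term b^2: no divisor's leading term divides it; move 9/16b^2 to the remainder.
  leading term b: no divisor's leading term divides it; move -7/20b to the remainder.
  leading term 1: no divisor's leading term divides it; move -31/20 to the remainder.
  remainder 9/16b^2 - 7/20b - 31/20 ≠ 0; add k_5 = 9/16b^2 - 7/20b - 31/20 to the basis.

S(h_1,k_5): leading monomials are coprime, so the S-polynomial reduces to 0 (Buchberger's first criterion).
S(h_2,k_5): leading monomials are coprime, so the S-polynomial reduces to 0 (Buchberger's first criterion).
S(k_3,k_5): lcm = ab^2. S = 2/9ab + 124/45a - 8/5b.
  leading term ab: subtract (-1/45)·k_3 from 2/9ab + 124/45a - 8/5b → 128/45a - 8/5b + 16/45
  leading term a: subtract (16/9)·k_4 from 128/45a - 8/5b + 16/45 → 0
  remainder 0.

S(k_4,k_5): leading monomials are coprime, so the S-polynomial reduces to 0 (Buchberger's first criterion).
Every S-polynomial of the final basis reduces to 0, so we have a Gröbner basis.
Inter-reduce: drop elements whose leading term is divisible by another's, tail-reduce, and make monic.
Reduced Gröbner basis: {a - 9/16b + 1/8, b^2 - 28/45b - 124/45}.

The two bases agree; hence the ideals are identical.
The same test decides containment: I ⊆ J iff every generator of I reduces to 0 modulo a Gröbner basis of J.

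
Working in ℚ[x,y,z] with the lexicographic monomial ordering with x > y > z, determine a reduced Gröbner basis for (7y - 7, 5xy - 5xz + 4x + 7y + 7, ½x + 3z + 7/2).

G = {x + 6z + 7, y - 1, z² - 19/30z - 49/30}

f_1 = 7y - 7, LT = y.
f_2 = 5xy - 5xz + 4x + 7y + 7, LT = xy.
f_3 = ½x + 3z + 7/2, LT = x.

S(f_1,f_2): lcm = xy. S = xz - 9/5x - 7/5y - 7/5.
  leading term xz: subtract (2z)·f_3 from xz - 9/5x - 7/5y - 7/5 → -9/5x - 7/5y - 6z² - 7z - 7/5
  leading term x: subtract (-18/5)·f_3 from -9/5x - 7/5y - 6z² - 7z - 7/5 → -7/5y - 6z² + 19/5z + 56/5
  leading term y: subtract (-⅕)·f_1 from -7/5y - 6z² + 19/5z + 56/5 → -6z² + 19/5z + 49/5
  leading term z²: no divisor's leading term divides it; move -6z² to the remainder.
  leading term z: no divisor's leading term divides it; move 19/5z to the remainder.
  leading term 1: no divisor's leading term divides it; move 49/5 to the remainder.
  remainder -6z² + 19/5z + 49/5 ≠ 0; add g_4 = -6z² + 19/5z + 49/5 to the basis.

The other S-polynomials (S(f_1,f_3), S(f_2,f_3), S(f_1,g_4), S(f_2,g_4), S(f_3,g_4)) all reduce to 0 modulo the current basis, so we have a Gröbner basis.
Inter-reduce: drop elements whose leading term is divisible by another's, tail-reduce, and make monic.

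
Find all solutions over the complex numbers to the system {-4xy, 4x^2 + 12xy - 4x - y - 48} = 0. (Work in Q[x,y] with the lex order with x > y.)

Compute a lex Gröbner basis by Buchberger's algorithm.
f_1 = -4xy, LT = xy.
f_2 = 4x^2 + 12xy - 4x - y - 48, LT = x^2.

S(f_1,f_2): lcm = x^2y. S = -3xy^2 + xy + 1/4y^2 + 12y.
  leading term xy^2: subtract (3/4y)·f_1 from -3xy^2 + xy + 1/4y^2 + 12y → xy + 1/4y^2 + 12y
  leading term xy: subtract (-1/4)·f_1 from xy + 1/4y^2 + 12y → 1/4y^2 + 12y
  leading term y^2: no divisor's leading term divides it; move 1/4y^2 to the remainder.
  leading term y: no divisor's leading term divides it; move 12y to the remainder.
  remainder 1/4y^2 + 12y ≠ 0; add h_3 = 1/4y^2 + 12y to the basis.

S(f_1,h_3): lcm = xy^2. S = -48xy.
  leading term xy: subtract (12)·f_1 from -48xy → 0
  remainder 0.

S(f_2,h_3): leading monomials are coprime, so the S-polynomial reduces to 0 (Buchberger's first criterion).
Every S-polynomial of the final basis reduces to 0, so we have a Gröbner basis.
Inter-reduce: drop elements whose leading term is divisible by another's, tail-reduce, and make monic.
Reduced Gröbner basis: {x^2 - x - 1/4y - 12, xy, y^2 + 48y}.

A lex Gröbner basis eliminates variables successively. Here y^2 + 48y depends only on y, with roots {-48, 0}; lifting each root through the earlier basis elements recovers the full solutions.
  y = -48: the earlier basis elements become x^2 - x = 0; -48x = 0, giving x = 0 — point (0, -48).
  y = 0: the earlier basis element becomes x^2 - x - 12 = 0, giving x = -3, 4 — points (-3, 0), (4, 0).
Check: every point annihilates each of the original generators.

{(0, -48), (-3, 0), (4, 0)}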